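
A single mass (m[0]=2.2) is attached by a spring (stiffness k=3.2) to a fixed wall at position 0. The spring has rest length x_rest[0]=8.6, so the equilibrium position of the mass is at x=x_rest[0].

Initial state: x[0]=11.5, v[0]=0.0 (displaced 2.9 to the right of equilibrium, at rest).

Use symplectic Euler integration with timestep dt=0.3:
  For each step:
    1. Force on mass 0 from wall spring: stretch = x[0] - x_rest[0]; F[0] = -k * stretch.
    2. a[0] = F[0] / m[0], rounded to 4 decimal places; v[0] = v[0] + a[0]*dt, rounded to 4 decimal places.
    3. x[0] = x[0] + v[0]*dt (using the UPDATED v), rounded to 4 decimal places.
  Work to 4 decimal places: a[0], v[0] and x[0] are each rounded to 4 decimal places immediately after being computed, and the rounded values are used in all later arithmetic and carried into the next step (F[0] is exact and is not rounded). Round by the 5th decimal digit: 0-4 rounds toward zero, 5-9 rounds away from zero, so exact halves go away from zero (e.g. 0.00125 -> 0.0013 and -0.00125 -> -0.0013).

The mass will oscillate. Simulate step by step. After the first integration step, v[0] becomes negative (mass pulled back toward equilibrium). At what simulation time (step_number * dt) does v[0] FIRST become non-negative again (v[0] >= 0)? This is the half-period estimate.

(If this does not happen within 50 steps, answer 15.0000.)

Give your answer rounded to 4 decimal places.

Step 0: x=[11.5000] v=[0.0000]
Step 1: x=[11.1204] v=[-1.2655]
Step 2: x=[10.4108] v=[-2.3653]
Step 3: x=[9.4642] v=[-3.1555]
Step 4: x=[8.4044] v=[-3.5326]
Step 5: x=[7.3702] v=[-3.4473]
Step 6: x=[6.4970] v=[-2.9107]
Step 7: x=[5.8991] v=[-1.9930]
Step 8: x=[5.6548] v=[-0.8144]
Step 9: x=[5.7960] v=[0.4708]
First v>=0 after going negative at step 9, time=2.7000

Answer: 2.7000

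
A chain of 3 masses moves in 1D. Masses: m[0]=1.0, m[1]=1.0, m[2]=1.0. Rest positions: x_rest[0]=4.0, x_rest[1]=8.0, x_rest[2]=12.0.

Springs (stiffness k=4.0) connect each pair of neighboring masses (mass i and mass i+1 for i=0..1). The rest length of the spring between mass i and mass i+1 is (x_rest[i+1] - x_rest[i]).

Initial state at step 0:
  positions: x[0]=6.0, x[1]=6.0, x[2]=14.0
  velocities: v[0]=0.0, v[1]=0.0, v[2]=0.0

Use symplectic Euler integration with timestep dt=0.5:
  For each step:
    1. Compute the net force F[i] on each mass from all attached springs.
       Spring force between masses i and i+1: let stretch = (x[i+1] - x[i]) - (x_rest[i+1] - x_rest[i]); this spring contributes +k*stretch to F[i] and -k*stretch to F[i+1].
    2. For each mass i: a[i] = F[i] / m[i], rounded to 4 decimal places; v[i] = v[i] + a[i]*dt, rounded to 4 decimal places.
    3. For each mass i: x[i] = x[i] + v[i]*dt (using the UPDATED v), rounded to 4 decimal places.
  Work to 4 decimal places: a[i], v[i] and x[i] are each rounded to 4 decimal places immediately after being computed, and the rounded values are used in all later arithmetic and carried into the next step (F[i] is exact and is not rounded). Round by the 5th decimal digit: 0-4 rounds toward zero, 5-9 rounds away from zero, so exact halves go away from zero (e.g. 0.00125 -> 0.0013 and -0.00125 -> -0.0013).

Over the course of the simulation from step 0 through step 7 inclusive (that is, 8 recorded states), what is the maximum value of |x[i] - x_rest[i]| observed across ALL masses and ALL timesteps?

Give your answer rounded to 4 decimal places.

Step 0: x=[6.0000 6.0000 14.0000] v=[0.0000 0.0000 0.0000]
Step 1: x=[2.0000 14.0000 10.0000] v=[-8.0000 16.0000 -8.0000]
Step 2: x=[6.0000 6.0000 14.0000] v=[8.0000 -16.0000 8.0000]
Step 3: x=[6.0000 6.0000 14.0000] v=[0.0000 0.0000 0.0000]
Step 4: x=[2.0000 14.0000 10.0000] v=[-8.0000 16.0000 -8.0000]
Step 5: x=[6.0000 6.0000 14.0000] v=[8.0000 -16.0000 8.0000]
Step 6: x=[6.0000 6.0000 14.0000] v=[0.0000 0.0000 0.0000]
Step 7: x=[2.0000 14.0000 10.0000] v=[-8.0000 16.0000 -8.0000]
Max displacement = 6.0000

Answer: 6.0000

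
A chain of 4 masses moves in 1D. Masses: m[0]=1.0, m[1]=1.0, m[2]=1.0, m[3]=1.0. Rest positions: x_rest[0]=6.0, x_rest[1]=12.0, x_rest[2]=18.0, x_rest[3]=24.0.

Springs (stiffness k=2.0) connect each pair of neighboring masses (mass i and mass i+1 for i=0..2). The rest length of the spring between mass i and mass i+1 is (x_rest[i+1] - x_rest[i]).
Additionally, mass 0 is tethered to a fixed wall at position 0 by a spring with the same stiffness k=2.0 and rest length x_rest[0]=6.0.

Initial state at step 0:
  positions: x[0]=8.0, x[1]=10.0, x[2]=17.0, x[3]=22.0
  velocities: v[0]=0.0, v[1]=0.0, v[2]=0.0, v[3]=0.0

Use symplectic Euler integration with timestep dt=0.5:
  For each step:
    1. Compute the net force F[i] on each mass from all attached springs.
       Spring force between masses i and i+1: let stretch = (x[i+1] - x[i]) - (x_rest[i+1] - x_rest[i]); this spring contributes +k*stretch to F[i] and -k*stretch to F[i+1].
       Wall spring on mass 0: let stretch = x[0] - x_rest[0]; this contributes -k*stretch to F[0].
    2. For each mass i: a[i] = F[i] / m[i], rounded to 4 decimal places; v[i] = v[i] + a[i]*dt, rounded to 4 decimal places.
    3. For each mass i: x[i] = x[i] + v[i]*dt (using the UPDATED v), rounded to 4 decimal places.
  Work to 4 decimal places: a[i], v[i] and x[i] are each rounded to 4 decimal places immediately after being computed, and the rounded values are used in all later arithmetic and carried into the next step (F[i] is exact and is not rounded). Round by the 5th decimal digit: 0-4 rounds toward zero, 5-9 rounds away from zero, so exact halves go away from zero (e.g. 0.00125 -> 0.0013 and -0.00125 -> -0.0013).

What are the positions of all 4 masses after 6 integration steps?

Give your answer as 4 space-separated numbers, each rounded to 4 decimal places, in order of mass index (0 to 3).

Answer: 5.2969 13.6563 16.0469 24.9844

Derivation:
Step 0: x=[8.0000 10.0000 17.0000 22.0000] v=[0.0000 0.0000 0.0000 0.0000]
Step 1: x=[5.0000 12.5000 16.0000 22.5000] v=[-6.0000 5.0000 -2.0000 1.0000]
Step 2: x=[3.2500 13.0000 16.5000 22.7500] v=[-3.5000 1.0000 1.0000 0.5000]
Step 3: x=[4.7500 10.3750 18.3750 22.8750] v=[3.0000 -5.2500 3.7500 0.2500]
Step 4: x=[6.6875 8.9375 18.5000 23.7500] v=[3.8750 -2.8750 0.2500 1.7500]
Step 5: x=[6.4063 11.1563 16.4688 25.0000] v=[-0.5625 4.4375 -4.0625 2.5000]
Step 6: x=[5.2969 13.6563 16.0469 24.9844] v=[-2.2188 5.0000 -0.8438 -0.0312]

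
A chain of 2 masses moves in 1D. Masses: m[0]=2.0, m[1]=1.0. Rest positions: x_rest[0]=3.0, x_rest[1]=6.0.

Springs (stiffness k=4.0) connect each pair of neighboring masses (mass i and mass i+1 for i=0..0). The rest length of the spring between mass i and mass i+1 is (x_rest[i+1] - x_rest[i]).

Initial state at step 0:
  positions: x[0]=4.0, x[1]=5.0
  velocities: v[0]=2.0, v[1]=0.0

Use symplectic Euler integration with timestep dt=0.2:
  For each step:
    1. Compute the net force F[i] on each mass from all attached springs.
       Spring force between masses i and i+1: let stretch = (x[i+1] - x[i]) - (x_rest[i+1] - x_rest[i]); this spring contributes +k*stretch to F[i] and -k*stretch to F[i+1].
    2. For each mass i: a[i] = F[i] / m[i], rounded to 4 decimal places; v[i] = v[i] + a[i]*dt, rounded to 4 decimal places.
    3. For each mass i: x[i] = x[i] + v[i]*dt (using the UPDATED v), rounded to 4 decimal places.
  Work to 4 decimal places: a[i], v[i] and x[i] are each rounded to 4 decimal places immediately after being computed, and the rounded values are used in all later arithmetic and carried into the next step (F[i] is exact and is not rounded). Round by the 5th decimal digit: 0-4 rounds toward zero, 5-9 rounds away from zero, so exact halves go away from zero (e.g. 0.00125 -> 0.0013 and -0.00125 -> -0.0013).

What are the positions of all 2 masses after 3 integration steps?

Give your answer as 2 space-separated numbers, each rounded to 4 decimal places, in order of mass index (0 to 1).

Step 0: x=[4.0000 5.0000] v=[2.0000 0.0000]
Step 1: x=[4.2400 5.3200] v=[1.2000 1.6000]
Step 2: x=[4.3264 5.9472] v=[0.4320 3.1360]
Step 3: x=[4.3025 6.7951] v=[-0.1197 4.2394]

Answer: 4.3025 6.7951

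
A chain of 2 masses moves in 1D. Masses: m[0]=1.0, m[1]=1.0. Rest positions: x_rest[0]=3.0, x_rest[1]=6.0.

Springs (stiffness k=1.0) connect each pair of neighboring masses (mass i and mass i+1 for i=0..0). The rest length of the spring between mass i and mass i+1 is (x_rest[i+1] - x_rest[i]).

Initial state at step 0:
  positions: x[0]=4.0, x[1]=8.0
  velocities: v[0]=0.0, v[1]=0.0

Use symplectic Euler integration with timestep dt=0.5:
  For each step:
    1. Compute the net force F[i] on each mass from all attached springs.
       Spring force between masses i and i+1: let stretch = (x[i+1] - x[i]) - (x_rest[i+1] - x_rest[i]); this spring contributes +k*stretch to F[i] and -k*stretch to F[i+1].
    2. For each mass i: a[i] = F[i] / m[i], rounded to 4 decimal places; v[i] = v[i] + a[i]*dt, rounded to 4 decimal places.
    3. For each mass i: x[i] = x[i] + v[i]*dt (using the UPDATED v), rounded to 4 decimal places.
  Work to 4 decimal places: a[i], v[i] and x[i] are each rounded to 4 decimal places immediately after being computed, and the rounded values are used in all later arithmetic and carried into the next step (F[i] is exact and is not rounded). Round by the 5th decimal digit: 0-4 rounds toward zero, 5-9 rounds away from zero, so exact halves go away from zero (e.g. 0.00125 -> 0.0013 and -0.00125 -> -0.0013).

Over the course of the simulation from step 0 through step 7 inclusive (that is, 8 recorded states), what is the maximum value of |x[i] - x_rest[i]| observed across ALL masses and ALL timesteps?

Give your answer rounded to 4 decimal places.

Answer: 2.0313

Derivation:
Step 0: x=[4.0000 8.0000] v=[0.0000 0.0000]
Step 1: x=[4.2500 7.7500] v=[0.5000 -0.5000]
Step 2: x=[4.6250 7.3750] v=[0.7500 -0.7500]
Step 3: x=[4.9375 7.0625] v=[0.6250 -0.6250]
Step 4: x=[5.0313 6.9688] v=[0.1875 -0.1875]
Step 5: x=[4.8594 7.1407] v=[-0.3438 0.3438]
Step 6: x=[4.5078 7.4923] v=[-0.7032 0.7032]
Step 7: x=[4.1523 7.8478] v=[-0.7110 0.7110]
Max displacement = 2.0313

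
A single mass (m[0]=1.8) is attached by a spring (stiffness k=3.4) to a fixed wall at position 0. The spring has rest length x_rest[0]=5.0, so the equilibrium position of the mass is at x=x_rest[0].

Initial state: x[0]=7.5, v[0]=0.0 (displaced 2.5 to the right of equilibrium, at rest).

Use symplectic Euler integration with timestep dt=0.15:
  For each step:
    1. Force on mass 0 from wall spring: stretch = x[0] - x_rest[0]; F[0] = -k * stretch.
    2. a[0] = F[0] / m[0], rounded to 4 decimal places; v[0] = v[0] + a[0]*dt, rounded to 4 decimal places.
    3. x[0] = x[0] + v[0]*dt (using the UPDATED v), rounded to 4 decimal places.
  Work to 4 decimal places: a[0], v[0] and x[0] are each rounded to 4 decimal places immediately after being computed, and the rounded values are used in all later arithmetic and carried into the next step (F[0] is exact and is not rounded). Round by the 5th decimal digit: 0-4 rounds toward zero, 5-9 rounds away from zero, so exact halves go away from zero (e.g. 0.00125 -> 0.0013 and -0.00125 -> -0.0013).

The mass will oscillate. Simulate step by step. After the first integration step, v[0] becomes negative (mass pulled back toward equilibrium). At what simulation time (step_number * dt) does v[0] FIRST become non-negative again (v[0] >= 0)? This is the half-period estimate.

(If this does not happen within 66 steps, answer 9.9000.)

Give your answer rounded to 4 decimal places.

Answer: 2.4000

Derivation:
Step 0: x=[7.5000] v=[0.0000]
Step 1: x=[7.3938] v=[-0.7083]
Step 2: x=[7.1858] v=[-1.3865]
Step 3: x=[6.8849] v=[-2.0058]
Step 4: x=[6.5039] v=[-2.5399]
Step 5: x=[6.0590] v=[-2.9660]
Step 6: x=[5.5691] v=[-3.2660]
Step 7: x=[5.0550] v=[-3.4273]
Step 8: x=[4.5386] v=[-3.4429]
Step 9: x=[4.0418] v=[-3.3122]
Step 10: x=[3.5857] v=[-3.0407]
Step 11: x=[3.1897] v=[-2.6400]
Step 12: x=[2.8706] v=[-2.1271]
Step 13: x=[2.6420] v=[-1.5238]
Step 14: x=[2.5136] v=[-0.8557]
Step 15: x=[2.4909] v=[-0.1512]
Step 16: x=[2.5749] v=[0.5597]
First v>=0 after going negative at step 16, time=2.4000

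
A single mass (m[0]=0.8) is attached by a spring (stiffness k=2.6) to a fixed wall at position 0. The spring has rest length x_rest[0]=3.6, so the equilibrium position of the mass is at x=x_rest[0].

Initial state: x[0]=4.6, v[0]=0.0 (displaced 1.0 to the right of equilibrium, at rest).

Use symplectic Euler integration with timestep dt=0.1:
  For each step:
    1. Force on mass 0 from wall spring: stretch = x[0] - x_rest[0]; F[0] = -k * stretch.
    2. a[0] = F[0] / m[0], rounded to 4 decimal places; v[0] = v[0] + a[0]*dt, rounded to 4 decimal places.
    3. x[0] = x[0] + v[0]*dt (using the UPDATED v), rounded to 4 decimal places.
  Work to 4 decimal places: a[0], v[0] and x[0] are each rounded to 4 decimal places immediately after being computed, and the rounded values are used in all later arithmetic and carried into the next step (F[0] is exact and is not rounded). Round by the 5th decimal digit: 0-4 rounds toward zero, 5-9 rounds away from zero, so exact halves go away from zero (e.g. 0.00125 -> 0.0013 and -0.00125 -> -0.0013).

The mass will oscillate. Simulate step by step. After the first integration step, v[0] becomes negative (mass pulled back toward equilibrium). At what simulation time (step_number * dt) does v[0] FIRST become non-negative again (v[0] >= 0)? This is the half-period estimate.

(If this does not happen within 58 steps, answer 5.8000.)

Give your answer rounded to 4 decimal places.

Answer: 1.8000

Derivation:
Step 0: x=[4.6000] v=[0.0000]
Step 1: x=[4.5675] v=[-0.3250]
Step 2: x=[4.5036] v=[-0.6394]
Step 3: x=[4.4103] v=[-0.9331]
Step 4: x=[4.2907] v=[-1.1965]
Step 5: x=[4.1486] v=[-1.4210]
Step 6: x=[3.9887] v=[-1.5993]
Step 7: x=[3.8161] v=[-1.7256]
Step 8: x=[3.6365] v=[-1.7958]
Step 9: x=[3.4557] v=[-1.8077]
Step 10: x=[3.2796] v=[-1.7608]
Step 11: x=[3.1139] v=[-1.6567]
Step 12: x=[2.9640] v=[-1.4987]
Step 13: x=[2.8348] v=[-1.2920]
Step 14: x=[2.7305] v=[-1.0433]
Step 15: x=[2.6544] v=[-0.7607]
Step 16: x=[2.6091] v=[-0.4534]
Step 17: x=[2.5960] v=[-0.1314]
Step 18: x=[2.6155] v=[0.1949]
First v>=0 after going negative at step 18, time=1.8000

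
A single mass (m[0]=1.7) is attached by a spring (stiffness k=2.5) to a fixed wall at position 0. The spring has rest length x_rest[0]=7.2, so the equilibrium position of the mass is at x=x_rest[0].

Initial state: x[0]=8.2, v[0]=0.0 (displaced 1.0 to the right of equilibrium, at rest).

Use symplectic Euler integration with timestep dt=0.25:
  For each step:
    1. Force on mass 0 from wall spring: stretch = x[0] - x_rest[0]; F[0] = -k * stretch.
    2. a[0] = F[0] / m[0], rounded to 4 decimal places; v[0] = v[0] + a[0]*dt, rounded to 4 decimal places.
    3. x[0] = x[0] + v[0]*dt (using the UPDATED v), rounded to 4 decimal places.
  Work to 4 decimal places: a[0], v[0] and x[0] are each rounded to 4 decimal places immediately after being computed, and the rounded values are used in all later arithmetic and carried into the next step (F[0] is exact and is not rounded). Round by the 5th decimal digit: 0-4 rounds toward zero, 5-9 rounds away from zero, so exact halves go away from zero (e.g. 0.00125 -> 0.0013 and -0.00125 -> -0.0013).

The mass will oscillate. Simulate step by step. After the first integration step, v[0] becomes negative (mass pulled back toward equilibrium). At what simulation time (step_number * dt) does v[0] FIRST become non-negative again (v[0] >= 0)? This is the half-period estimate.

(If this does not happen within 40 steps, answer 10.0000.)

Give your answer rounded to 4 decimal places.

Answer: 2.7500

Derivation:
Step 0: x=[8.2000] v=[0.0000]
Step 1: x=[8.1081] v=[-0.3677]
Step 2: x=[7.9327] v=[-0.7016]
Step 3: x=[7.6900] v=[-0.9710]
Step 4: x=[7.4022] v=[-1.1512]
Step 5: x=[7.0958] v=[-1.2256]
Step 6: x=[6.7990] v=[-1.1873]
Step 7: x=[6.5390] v=[-1.0399]
Step 8: x=[6.3398] v=[-0.7969]
Step 9: x=[6.2196] v=[-0.4807]
Step 10: x=[6.1895] v=[-0.1203]
Step 11: x=[6.2523] v=[0.2512]
First v>=0 after going negative at step 11, time=2.7500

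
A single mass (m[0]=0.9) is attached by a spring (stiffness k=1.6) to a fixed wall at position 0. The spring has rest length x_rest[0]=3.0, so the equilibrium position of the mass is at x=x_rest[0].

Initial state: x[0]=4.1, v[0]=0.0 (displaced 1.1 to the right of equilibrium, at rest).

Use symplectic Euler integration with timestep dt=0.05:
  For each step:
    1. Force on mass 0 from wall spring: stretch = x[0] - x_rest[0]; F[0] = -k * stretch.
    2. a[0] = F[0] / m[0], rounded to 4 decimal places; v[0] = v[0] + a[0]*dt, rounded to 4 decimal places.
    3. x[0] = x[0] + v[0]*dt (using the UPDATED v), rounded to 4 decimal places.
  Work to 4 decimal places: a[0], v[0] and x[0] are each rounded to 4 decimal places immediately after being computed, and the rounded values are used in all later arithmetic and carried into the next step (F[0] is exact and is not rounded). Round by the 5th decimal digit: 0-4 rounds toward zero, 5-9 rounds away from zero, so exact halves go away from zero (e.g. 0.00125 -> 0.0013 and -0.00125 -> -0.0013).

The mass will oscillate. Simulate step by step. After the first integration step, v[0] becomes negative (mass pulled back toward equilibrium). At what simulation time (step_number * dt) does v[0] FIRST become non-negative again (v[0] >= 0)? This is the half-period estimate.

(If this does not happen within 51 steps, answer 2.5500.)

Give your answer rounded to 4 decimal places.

Answer: 2.4000

Derivation:
Step 0: x=[4.1000] v=[0.0000]
Step 1: x=[4.0951] v=[-0.0978]
Step 2: x=[4.0853] v=[-0.1951]
Step 3: x=[4.0707] v=[-0.2916]
Step 4: x=[4.0514] v=[-0.3868]
Step 5: x=[4.0274] v=[-0.4803]
Step 6: x=[3.9988] v=[-0.5716]
Step 7: x=[3.9658] v=[-0.6604]
Step 8: x=[3.9285] v=[-0.7463]
Step 9: x=[3.8871] v=[-0.8288]
Step 10: x=[3.8417] v=[-0.9077]
Step 11: x=[3.7926] v=[-0.9825]
Step 12: x=[3.7400] v=[-1.0530]
Step 13: x=[3.6841] v=[-1.1188]
Step 14: x=[3.6251] v=[-1.1796]
Step 15: x=[3.5633] v=[-1.2352]
Step 16: x=[3.4990] v=[-1.2853]
Step 17: x=[3.4325] v=[-1.3297]
Step 18: x=[3.3641] v=[-1.3681]
Step 19: x=[3.2941] v=[-1.4005]
Step 20: x=[3.2228] v=[-1.4266]
Step 21: x=[3.1505] v=[-1.4464]
Step 22: x=[3.0775] v=[-1.4598]
Step 23: x=[3.0042] v=[-1.4667]
Step 24: x=[2.9308] v=[-1.4671]
Step 25: x=[2.8578] v=[-1.4610]
Step 26: x=[2.7854] v=[-1.4484]
Step 27: x=[2.7139] v=[-1.4293]
Step 28: x=[2.6437] v=[-1.4039]
Step 29: x=[2.5751] v=[-1.3722]
Step 30: x=[2.5084] v=[-1.3344]
Step 31: x=[2.4439] v=[-1.2907]
Step 32: x=[2.3818] v=[-1.2413]
Step 33: x=[2.3225] v=[-1.1864]
Step 34: x=[2.2662] v=[-1.1262]
Step 35: x=[2.2132] v=[-1.0610]
Step 36: x=[2.1636] v=[-0.9911]
Step 37: x=[2.1178] v=[-0.9168]
Step 38: x=[2.0759] v=[-0.8384]
Step 39: x=[2.0381] v=[-0.7563]
Step 40: x=[2.0046] v=[-0.6708]
Step 41: x=[1.9755] v=[-0.5823]
Step 42: x=[1.9509] v=[-0.4912]
Step 43: x=[1.9310] v=[-0.3979]
Step 44: x=[1.9159] v=[-0.3029]
Step 45: x=[1.9056] v=[-0.2065]
Step 46: x=[1.9001] v=[-0.1092]
Step 47: x=[1.8995] v=[-0.0114]
Step 48: x=[1.9038] v=[0.0864]
First v>=0 after going negative at step 48, time=2.4000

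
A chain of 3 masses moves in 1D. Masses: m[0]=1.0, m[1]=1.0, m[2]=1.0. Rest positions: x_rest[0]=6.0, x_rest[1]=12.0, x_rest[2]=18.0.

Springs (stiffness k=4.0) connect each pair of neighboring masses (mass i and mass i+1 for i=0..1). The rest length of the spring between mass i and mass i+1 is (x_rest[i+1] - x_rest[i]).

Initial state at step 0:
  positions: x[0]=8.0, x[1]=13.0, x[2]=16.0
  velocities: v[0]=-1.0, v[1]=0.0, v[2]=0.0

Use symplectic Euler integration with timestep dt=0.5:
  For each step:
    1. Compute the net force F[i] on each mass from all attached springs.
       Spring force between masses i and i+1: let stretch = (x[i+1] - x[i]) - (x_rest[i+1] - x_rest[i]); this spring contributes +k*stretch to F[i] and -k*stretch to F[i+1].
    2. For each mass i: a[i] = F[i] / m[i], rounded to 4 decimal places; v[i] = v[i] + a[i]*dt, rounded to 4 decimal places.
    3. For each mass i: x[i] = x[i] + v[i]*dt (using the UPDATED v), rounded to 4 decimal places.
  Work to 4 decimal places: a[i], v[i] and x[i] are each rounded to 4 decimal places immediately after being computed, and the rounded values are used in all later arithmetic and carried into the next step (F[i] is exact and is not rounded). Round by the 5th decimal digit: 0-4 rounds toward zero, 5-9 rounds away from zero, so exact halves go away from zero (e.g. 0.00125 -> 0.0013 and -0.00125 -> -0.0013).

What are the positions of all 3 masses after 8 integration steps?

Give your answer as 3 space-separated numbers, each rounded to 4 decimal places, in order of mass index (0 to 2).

Step 0: x=[8.0000 13.0000 16.0000] v=[-1.0000 0.0000 0.0000]
Step 1: x=[6.5000 11.0000 19.0000] v=[-3.0000 -4.0000 6.0000]
Step 2: x=[3.5000 12.5000 20.0000] v=[-6.0000 3.0000 2.0000]
Step 3: x=[3.5000 12.5000 19.5000] v=[0.0000 0.0000 -1.0000]
Step 4: x=[6.5000 10.5000 18.0000] v=[6.0000 -4.0000 -3.0000]
Step 5: x=[7.5000 12.0000 15.0000] v=[2.0000 3.0000 -6.0000]
Step 6: x=[7.0000 12.0000 15.0000] v=[-1.0000 0.0000 0.0000]
Step 7: x=[5.5000 10.0000 18.0000] v=[-3.0000 -4.0000 6.0000]
Step 8: x=[2.5000 11.5000 19.0000] v=[-6.0000 3.0000 2.0000]

Answer: 2.5000 11.5000 19.0000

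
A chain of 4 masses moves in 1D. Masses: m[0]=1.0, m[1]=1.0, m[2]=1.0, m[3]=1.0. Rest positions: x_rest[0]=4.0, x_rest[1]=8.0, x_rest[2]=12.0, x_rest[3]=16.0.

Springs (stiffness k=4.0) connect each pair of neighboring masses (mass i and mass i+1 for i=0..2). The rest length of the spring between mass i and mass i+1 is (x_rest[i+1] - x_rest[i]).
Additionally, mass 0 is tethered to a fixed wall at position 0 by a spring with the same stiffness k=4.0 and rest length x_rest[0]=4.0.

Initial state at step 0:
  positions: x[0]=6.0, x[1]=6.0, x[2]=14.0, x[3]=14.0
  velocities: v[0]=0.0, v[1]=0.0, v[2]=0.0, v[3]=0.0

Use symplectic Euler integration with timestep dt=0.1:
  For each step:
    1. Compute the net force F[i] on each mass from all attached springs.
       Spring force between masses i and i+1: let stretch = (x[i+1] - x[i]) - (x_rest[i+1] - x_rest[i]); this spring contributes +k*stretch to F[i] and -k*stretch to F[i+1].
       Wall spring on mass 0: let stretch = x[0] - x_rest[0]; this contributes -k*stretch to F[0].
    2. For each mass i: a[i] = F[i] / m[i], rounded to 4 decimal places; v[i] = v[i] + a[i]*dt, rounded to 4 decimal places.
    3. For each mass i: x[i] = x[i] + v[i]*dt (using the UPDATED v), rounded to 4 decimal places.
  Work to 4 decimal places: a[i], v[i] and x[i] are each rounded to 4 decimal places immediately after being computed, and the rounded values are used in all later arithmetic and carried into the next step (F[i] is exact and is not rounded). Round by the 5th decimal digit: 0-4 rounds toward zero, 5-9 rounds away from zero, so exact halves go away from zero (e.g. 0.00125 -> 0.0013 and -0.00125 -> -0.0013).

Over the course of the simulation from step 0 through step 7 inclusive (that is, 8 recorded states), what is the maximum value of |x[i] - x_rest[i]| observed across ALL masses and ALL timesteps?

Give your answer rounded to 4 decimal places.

Answer: 2.4949

Derivation:
Step 0: x=[6.0000 6.0000 14.0000 14.0000] v=[0.0000 0.0000 0.0000 0.0000]
Step 1: x=[5.7600 6.3200 13.6800 14.1600] v=[-2.4000 3.2000 -3.2000 1.6000]
Step 2: x=[5.3120 6.9120 13.0848 14.4608] v=[-4.4800 5.9200 -5.9520 3.0080]
Step 3: x=[4.7155 7.6869 12.2977 14.8666] v=[-5.9648 7.7491 -7.8707 4.0576]
Step 4: x=[4.0493 8.5274 11.4290 15.3296] v=[-6.6624 8.4049 -8.6875 4.6300]
Step 5: x=[3.4002 9.3048 10.6002 15.7966] v=[-6.4909 7.7743 -8.2879 4.6698]
Step 6: x=[2.8513 9.8979 9.9275 16.2157] v=[-5.4891 5.9306 -6.7275 4.1912]
Step 7: x=[2.4702 10.2103 9.5051 16.5433] v=[-3.8110 3.1238 -4.2241 3.2759]
Max displacement = 2.4949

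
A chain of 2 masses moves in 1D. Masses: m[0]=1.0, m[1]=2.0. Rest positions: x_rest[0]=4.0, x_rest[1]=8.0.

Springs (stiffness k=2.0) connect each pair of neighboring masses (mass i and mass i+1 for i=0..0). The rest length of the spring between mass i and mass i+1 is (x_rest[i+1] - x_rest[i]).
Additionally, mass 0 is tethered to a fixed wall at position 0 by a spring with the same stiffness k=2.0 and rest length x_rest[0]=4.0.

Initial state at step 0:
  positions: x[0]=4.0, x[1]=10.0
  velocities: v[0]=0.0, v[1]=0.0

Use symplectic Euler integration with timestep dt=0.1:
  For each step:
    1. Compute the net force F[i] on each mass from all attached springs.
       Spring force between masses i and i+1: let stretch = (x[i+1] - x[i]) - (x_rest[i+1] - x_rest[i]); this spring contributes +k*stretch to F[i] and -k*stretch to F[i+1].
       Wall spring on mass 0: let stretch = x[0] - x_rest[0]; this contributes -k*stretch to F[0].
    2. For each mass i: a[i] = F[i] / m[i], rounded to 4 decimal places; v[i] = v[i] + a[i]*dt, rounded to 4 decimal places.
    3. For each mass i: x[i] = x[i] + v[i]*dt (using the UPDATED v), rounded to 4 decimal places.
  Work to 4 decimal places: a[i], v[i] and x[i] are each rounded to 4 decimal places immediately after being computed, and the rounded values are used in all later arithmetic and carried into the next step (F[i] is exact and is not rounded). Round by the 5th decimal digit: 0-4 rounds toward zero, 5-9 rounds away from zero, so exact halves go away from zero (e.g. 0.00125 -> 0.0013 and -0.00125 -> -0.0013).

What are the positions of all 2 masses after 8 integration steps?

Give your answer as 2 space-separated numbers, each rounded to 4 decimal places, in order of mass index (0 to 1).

Step 0: x=[4.0000 10.0000] v=[0.0000 0.0000]
Step 1: x=[4.0400 9.9800] v=[0.4000 -0.2000]
Step 2: x=[4.1180 9.9406] v=[0.7800 -0.3940]
Step 3: x=[4.2301 9.8830] v=[1.1209 -0.5763]
Step 4: x=[4.3707 9.8088] v=[1.4055 -0.7416]
Step 5: x=[4.5326 9.7203] v=[1.6190 -0.8854]
Step 6: x=[4.7076 9.6199] v=[1.7500 -1.0042]
Step 7: x=[4.8867 9.5104] v=[1.7909 -1.0954]
Step 8: x=[5.0605 9.3946] v=[1.7383 -1.1578]

Answer: 5.0605 9.3946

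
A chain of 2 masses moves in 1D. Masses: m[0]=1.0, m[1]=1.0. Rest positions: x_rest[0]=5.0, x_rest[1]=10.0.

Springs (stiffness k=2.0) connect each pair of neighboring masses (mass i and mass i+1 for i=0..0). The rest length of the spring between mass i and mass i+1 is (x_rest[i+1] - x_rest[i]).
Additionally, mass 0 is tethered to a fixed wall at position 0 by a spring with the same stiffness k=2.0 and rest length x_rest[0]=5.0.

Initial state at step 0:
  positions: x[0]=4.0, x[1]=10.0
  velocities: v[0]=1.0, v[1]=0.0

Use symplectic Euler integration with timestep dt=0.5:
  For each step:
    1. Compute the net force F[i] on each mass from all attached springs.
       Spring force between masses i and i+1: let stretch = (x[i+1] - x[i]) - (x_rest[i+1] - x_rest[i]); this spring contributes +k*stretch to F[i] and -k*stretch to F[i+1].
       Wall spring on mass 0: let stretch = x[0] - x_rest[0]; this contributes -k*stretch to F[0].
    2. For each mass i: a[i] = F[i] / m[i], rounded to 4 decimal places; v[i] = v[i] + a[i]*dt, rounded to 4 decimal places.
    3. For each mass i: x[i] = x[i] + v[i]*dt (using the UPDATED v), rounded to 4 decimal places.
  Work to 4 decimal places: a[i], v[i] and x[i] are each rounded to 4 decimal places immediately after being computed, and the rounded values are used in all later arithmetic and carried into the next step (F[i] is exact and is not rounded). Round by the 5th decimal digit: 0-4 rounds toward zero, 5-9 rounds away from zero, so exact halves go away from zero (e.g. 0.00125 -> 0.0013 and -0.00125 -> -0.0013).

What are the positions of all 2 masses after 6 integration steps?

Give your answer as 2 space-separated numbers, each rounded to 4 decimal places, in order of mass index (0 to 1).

Answer: 5.8125 10.4532

Derivation:
Step 0: x=[4.0000 10.0000] v=[1.0000 0.0000]
Step 1: x=[5.5000 9.5000] v=[3.0000 -1.0000]
Step 2: x=[6.2500 9.5000] v=[1.5000 0.0000]
Step 3: x=[5.5000 10.3750] v=[-1.5000 1.7500]
Step 4: x=[4.4375 11.3125] v=[-2.1250 1.8750]
Step 5: x=[4.5938 11.3125] v=[0.3125 0.0000]
Step 6: x=[5.8125 10.4532] v=[2.4374 -1.7187]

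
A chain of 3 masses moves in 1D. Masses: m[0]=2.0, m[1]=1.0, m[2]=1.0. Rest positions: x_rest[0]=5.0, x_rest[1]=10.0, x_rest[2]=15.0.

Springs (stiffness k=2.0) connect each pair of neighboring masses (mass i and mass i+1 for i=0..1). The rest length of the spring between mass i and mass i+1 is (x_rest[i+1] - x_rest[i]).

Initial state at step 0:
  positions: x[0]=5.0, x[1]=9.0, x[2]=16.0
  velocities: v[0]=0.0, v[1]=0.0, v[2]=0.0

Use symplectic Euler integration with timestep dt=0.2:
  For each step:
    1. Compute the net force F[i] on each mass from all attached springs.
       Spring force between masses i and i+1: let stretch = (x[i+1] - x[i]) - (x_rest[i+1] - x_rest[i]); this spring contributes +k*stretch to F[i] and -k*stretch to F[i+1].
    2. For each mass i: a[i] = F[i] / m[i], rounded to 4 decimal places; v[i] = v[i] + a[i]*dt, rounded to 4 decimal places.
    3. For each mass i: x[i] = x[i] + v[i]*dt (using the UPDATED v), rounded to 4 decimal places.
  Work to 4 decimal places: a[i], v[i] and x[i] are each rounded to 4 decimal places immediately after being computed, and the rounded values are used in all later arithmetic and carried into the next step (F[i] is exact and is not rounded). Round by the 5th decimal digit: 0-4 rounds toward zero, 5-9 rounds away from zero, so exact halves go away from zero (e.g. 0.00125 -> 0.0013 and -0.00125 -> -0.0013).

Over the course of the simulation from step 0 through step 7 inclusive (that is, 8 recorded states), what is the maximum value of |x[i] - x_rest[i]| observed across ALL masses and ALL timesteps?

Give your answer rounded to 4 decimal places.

Answer: 1.1380

Derivation:
Step 0: x=[5.0000 9.0000 16.0000] v=[0.0000 0.0000 0.0000]
Step 1: x=[4.9600 9.2400 15.8400] v=[-0.2000 1.2000 -0.8000]
Step 2: x=[4.8912 9.6656 15.5520] v=[-0.3440 2.1280 -1.4400]
Step 3: x=[4.8134 10.1802 15.1931] v=[-0.3891 2.5728 -1.7946]
Step 4: x=[4.7503 10.6664 14.8331] v=[-0.3157 2.4312 -1.7998]
Step 5: x=[4.7238 11.0127 14.5398] v=[-0.1325 1.7314 -1.4665]
Step 6: x=[4.7489 11.1380 14.3643] v=[0.1253 0.6267 -0.8773]
Step 7: x=[4.8295 11.0103 14.3307] v=[0.4031 -0.6384 -0.1678]
Max displacement = 1.1380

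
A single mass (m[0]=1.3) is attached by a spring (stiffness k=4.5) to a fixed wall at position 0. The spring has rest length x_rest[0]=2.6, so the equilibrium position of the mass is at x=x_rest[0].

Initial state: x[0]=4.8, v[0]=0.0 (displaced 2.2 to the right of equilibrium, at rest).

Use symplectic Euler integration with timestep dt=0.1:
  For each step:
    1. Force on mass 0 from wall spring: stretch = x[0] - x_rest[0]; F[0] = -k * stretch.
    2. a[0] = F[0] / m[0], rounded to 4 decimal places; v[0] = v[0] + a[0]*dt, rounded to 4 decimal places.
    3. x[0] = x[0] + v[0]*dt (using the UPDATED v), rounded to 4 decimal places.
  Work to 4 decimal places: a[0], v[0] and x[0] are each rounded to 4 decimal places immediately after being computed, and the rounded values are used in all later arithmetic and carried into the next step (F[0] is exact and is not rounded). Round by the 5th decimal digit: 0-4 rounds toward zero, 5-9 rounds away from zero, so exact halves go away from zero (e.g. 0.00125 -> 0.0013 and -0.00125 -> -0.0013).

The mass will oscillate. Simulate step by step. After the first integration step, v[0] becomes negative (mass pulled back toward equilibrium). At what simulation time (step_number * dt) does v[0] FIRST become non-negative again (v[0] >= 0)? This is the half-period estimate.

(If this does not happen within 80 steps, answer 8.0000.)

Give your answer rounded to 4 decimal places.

Answer: 1.7000

Derivation:
Step 0: x=[4.8000] v=[0.0000]
Step 1: x=[4.7239] v=[-0.7615]
Step 2: x=[4.5742] v=[-1.4967]
Step 3: x=[4.3562] v=[-2.1801]
Step 4: x=[4.0774] v=[-2.7880]
Step 5: x=[3.7475] v=[-3.2994]
Step 6: x=[3.3778] v=[-3.6966]
Step 7: x=[2.9812] v=[-3.9658]
Step 8: x=[2.5714] v=[-4.0978]
Step 9: x=[2.1626] v=[-4.0879]
Step 10: x=[1.7690] v=[-3.9365]
Step 11: x=[1.4041] v=[-3.6489]
Step 12: x=[1.0806] v=[-3.2349]
Step 13: x=[0.8097] v=[-2.7090]
Step 14: x=[0.6008] v=[-2.0893]
Step 15: x=[0.4611] v=[-1.3973]
Step 16: x=[0.3954] v=[-0.6569]
Step 17: x=[0.4060] v=[0.1062]
First v>=0 after going negative at step 17, time=1.7000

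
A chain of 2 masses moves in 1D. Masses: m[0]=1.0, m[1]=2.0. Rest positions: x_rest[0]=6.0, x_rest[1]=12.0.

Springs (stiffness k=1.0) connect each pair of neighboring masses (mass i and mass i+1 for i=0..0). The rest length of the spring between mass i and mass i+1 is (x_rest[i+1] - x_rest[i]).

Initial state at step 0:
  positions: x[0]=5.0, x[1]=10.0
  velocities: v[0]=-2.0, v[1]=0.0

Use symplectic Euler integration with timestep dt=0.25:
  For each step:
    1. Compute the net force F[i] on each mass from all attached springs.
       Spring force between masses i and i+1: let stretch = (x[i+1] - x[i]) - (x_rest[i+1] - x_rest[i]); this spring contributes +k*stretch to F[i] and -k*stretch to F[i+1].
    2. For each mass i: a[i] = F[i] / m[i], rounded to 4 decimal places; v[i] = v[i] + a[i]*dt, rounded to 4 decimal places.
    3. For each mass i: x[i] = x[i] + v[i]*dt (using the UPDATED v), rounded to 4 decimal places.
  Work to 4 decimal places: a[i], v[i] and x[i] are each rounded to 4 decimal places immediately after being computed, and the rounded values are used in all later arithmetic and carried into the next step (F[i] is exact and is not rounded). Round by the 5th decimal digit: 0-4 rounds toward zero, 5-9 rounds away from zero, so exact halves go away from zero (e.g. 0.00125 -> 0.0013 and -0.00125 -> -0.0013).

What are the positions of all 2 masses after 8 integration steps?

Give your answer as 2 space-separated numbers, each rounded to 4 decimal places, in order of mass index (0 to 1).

Step 0: x=[5.0000 10.0000] v=[-2.0000 0.0000]
Step 1: x=[4.4375 10.0313] v=[-2.2500 0.1250]
Step 2: x=[3.8496 10.0753] v=[-2.3516 0.1758]
Step 3: x=[3.2758 10.1122] v=[-2.2952 0.1476]
Step 4: x=[2.7543 10.1230] v=[-2.0861 0.0431]
Step 5: x=[2.3183 10.0910] v=[-1.7439 -0.1280]
Step 6: x=[1.9931 10.0036] v=[-1.3007 -0.3496]
Step 7: x=[1.7936 9.8534] v=[-0.7981 -0.6009]
Step 8: x=[1.7228 9.6388] v=[-0.2832 -0.8584]

Answer: 1.7228 9.6388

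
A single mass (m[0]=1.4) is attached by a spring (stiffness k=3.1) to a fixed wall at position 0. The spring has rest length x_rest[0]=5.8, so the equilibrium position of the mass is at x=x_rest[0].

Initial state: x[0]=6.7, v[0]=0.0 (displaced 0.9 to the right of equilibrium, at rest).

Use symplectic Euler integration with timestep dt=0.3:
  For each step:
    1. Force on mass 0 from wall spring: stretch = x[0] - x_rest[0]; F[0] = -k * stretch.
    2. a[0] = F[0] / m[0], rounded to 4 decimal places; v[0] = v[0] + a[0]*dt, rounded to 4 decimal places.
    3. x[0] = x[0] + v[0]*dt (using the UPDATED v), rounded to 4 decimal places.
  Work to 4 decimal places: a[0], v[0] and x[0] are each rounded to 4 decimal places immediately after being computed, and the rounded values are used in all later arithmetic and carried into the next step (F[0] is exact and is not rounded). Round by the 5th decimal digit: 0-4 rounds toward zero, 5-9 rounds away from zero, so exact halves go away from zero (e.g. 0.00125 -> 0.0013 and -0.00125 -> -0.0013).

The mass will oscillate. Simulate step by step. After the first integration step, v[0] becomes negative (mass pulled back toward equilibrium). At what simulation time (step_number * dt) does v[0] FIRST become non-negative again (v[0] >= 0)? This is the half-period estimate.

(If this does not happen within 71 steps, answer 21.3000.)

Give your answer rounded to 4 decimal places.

Answer: 2.1000

Derivation:
Step 0: x=[6.7000] v=[0.0000]
Step 1: x=[6.5206] v=[-0.5979]
Step 2: x=[6.1976] v=[-1.0766]
Step 3: x=[5.7954] v=[-1.3407]
Step 4: x=[5.3941] v=[-1.3376]
Step 5: x=[5.0737] v=[-1.0680]
Step 6: x=[4.8981] v=[-0.5855]
Step 7: x=[4.9022] v=[0.0136]
First v>=0 after going negative at step 7, time=2.1000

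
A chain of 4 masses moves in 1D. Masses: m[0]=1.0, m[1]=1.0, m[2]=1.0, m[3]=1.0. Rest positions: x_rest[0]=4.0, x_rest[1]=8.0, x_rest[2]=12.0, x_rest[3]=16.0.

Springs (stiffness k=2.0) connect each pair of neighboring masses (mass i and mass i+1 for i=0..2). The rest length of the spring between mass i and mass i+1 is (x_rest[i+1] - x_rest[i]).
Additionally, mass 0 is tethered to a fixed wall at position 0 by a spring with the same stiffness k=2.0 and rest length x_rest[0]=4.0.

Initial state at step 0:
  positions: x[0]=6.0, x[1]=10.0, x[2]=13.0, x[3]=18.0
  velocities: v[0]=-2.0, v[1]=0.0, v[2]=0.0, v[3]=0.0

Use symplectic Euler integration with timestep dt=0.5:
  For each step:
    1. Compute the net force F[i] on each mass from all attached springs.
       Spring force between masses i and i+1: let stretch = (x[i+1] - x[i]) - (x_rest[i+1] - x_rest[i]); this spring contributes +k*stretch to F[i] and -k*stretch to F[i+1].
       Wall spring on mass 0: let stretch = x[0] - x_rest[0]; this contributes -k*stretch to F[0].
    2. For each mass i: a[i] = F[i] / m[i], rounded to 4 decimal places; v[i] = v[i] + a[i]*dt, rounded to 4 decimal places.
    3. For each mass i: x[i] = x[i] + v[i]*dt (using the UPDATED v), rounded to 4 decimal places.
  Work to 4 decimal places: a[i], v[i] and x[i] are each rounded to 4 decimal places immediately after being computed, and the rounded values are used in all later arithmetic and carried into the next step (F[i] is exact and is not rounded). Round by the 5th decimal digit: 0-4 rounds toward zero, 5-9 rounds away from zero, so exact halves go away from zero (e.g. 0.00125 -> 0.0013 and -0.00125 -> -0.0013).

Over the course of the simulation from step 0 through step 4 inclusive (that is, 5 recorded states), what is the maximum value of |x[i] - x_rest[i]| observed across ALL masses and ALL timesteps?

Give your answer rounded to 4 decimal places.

Answer: 2.5000

Derivation:
Step 0: x=[6.0000 10.0000 13.0000 18.0000] v=[-2.0000 0.0000 0.0000 0.0000]
Step 1: x=[4.0000 9.5000 14.0000 17.5000] v=[-4.0000 -1.0000 2.0000 -1.0000]
Step 2: x=[2.7500 8.5000 14.5000 17.2500] v=[-2.5000 -2.0000 1.0000 -0.5000]
Step 3: x=[3.0000 7.6250 13.3750 17.6250] v=[0.5000 -1.7500 -2.2500 0.7500]
Step 4: x=[4.0625 7.3125 11.5000 17.8750] v=[2.1250 -0.6250 -3.7500 0.5000]
Max displacement = 2.5000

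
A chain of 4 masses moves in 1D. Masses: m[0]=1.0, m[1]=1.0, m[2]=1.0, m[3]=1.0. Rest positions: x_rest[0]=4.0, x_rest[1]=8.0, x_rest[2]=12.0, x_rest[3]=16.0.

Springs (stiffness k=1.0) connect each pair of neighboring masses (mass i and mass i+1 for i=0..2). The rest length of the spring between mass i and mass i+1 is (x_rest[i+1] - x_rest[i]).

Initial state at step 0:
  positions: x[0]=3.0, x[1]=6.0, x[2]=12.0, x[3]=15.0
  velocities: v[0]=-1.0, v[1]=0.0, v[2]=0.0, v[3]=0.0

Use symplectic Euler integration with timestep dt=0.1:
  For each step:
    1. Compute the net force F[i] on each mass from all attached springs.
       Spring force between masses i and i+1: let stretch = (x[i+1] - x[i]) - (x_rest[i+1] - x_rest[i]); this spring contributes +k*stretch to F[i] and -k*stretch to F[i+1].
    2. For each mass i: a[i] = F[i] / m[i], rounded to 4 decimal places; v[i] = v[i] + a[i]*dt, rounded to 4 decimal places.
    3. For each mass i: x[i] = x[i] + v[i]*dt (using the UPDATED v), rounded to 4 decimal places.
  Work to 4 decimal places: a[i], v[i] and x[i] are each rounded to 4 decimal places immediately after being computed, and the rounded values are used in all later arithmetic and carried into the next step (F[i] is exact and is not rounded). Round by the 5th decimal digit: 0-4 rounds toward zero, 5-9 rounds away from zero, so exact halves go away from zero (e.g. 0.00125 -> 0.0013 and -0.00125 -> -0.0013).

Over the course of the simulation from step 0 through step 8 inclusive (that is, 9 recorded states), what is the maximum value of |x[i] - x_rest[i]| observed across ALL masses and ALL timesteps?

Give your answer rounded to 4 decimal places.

Step 0: x=[3.0000 6.0000 12.0000 15.0000] v=[-1.0000 0.0000 0.0000 0.0000]
Step 1: x=[2.8900 6.0300 11.9700 15.0100] v=[-1.1000 0.3000 -0.3000 0.1000]
Step 2: x=[2.7714 6.0880 11.9110 15.0296] v=[-1.1860 0.5800 -0.5900 0.1960]
Step 3: x=[2.6460 6.1711 11.8250 15.0580] v=[-1.2543 0.8306 -0.8604 0.2841]
Step 4: x=[2.5158 6.2755 11.7148 15.0941] v=[-1.3018 1.0435 -1.1025 0.3608]
Step 5: x=[2.3832 6.3967 11.5840 15.1364] v=[-1.3258 1.2115 -1.3085 0.4229]
Step 6: x=[2.2508 6.5296 11.4368 15.1832] v=[-1.3245 1.3289 -1.4720 0.4677]
Step 7: x=[2.1211 6.6688 11.2780 15.2325] v=[-1.2966 1.3917 -1.5881 0.4931]
Step 8: x=[1.9969 6.8086 11.1126 15.2823] v=[-1.2418 1.3979 -1.6536 0.4977]
Max displacement = 2.0031

Answer: 2.0031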